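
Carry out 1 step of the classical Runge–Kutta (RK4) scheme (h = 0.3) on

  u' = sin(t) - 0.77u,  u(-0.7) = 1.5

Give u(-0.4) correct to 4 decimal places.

1.0525

RK4: k1 = f(t_n, u_n); k2 = f(t_n + h/2, u_n + (h/2)·k1); k3 = f(t_n + h/2, u_n + (h/2)·k2); k4 = f(t_n + h, u_n + h·k3); u_{n+1} = u_n + (h/6)·(k1 + 2k2 + 2k3 + k4).
t=-0.700000, u=1.500000:
  k1 = f(-0.700000, 1.500000) = -1.799218
  k2 = f(-0.550000, 1.230117) = -1.469878
  k3 = f(-0.550000, 1.279518) = -1.507916
  k4 = f(-0.400000, 1.047625) = -1.196090
  u ← 1.500000 + (0.3/6)·(k1 + 2k2 + 2k3 + k4) = 1.052455
u(-0.4) ≈ 1.0525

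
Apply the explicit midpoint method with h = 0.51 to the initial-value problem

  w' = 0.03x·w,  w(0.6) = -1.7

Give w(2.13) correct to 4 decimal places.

Midpoint: k1 = f(x_n, w_n); k2 = f(x_n + h/2, w_n + (h/2)·k1); w_{n+1} = w_n + h·k2.
x=0.600000, w=-1.700000:
  k1 = f(0.600000, -1.700000) = -0.030600
  k2 = f(0.855000, -1.707803) = -0.043805
  w ← -1.700000 + 0.51·(-0.043805) = -1.722341
x=1.110000, w=-1.722341:
  k1 = f(1.110000, -1.722341) = -0.057354
  k2 = f(1.365000, -1.736966) = -0.071129
  w ← -1.722341 + 0.51·(-0.071129) = -1.758616
x=1.620000, w=-1.758616:
  k1 = f(1.620000, -1.758616) = -0.085469
  k2 = f(1.875000, -1.780411) = -0.100148
  w ← -1.758616 + 0.51·(-0.100148) = -1.809692
w(2.13) ≈ -1.8097

-1.8097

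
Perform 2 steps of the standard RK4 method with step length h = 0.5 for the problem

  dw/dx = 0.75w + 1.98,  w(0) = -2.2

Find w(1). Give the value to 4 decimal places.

-1.7086

RK4: k1 = f(x_n, w_n); k2 = f(x_n + h/2, w_n + (h/2)·k1); k3 = f(x_n + h/2, w_n + (h/2)·k2); k4 = f(x_n + h, w_n + h·k3); w_{n+1} = w_n + (h/6)·(k1 + 2k2 + 2k3 + k4).
x=0.000000, w=-2.200000:
  k1 = f(0.000000, -2.200000) = 0.330000
  k2 = f(0.250000, -2.117500) = 0.391875
  k3 = f(0.250000, -2.102031) = 0.403477
  k4 = f(0.500000, -1.998262) = 0.481304
  w ← -2.200000 + (0.5/6)·(k1 + 2k2 + 2k3 + k4) = -1.999833
x=0.500000, w=-1.999833:
  k1 = f(0.500000, -1.999833) = 0.480125
  k2 = f(0.750000, -1.879801) = 0.570149
  k3 = f(0.750000, -1.857296) = 0.587028
  k4 = f(1.000000, -1.706319) = 0.700261
  w ← -1.999833 + (0.5/6)·(k1 + 2k2 + 2k3 + k4) = -1.708604
w(1) ≈ -1.7086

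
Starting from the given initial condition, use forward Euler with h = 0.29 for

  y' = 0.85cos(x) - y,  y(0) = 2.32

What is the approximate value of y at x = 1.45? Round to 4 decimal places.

0.8810

Euler: y_{n+1} = y_n + h·f(x_n, y_n).
x=0.000000, y=2.320000: f=-1.470000 → y ← 2.320000 + 0.29·(-1.470000) = 1.893700
x=0.290000, y=1.893700: f=-1.079193 → y ← 1.893700 + 0.29·(-1.079193) = 1.580734
x=0.580000, y=1.580734: f=-0.869741 → y ← 1.580734 + 0.29·(-0.869741) = 1.328509
x=0.870000, y=1.328509: f=-0.780407 → y ← 1.328509 + 0.29·(-0.780407) = 1.102191
x=1.160000, y=1.102191: f=-0.762753 → y ← 1.102191 + 0.29·(-0.762753) = 0.880993
y(1.45) ≈ 0.8810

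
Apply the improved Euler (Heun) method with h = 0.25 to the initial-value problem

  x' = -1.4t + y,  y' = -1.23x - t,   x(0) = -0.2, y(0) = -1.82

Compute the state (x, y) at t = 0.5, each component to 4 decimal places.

Heun on (x,y): k1 = f(t_n, state_n); k2 = f(t_n + h, state_n + h·k1); state_{n+1} = state_n + (h/2)·(k1 + k2).
0.000000: (-0.200000, -1.820000)
  k1 = (-1.820000, 0.246000)
  predictor → (-0.655000, -1.758500)
  k2 = (-2.108500, 0.555650)
  → (-0.691063, -1.719794)
0.250000: (-0.691063, -1.719794)
  k1 = (-2.069794, 0.600007)
  predictor → (-1.208511, -1.569792)
  k2 = (-2.269792, 0.986468)
  → (-1.233511, -1.521484)
(x(0.5), y(0.5)) ≈ (-1.2335, -1.5215)

-1.2335, -1.5215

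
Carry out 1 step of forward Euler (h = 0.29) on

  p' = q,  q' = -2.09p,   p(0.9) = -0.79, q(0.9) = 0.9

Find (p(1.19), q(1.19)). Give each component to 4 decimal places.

Euler on (p,q): p_{n+1} = p_n + h·p', q_{n+1} = q_n + h·q'.
0.900000: (-0.790000, 0.900000); f=(0.900000, 1.651100) → (-0.529000, 1.378819)
(p(1.19), q(1.19)) ≈ (-0.5290, 1.3788)

-0.5290, 1.3788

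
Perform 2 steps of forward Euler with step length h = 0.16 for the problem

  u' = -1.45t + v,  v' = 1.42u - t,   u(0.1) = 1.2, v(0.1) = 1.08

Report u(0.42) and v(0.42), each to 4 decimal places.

1.5031, 1.6017

Euler on (u,v): u_{n+1} = u_n + h·u', v_{n+1} = v_n + h·v'.
0.100000: (1.200000, 1.080000); f=(0.935000, 1.604000) → (1.349600, 1.336640)
0.260000: (1.349600, 1.336640); f=(0.959640, 1.656432) → (1.503142, 1.601669)
(u(0.42), v(0.42)) ≈ (1.5031, 1.6017)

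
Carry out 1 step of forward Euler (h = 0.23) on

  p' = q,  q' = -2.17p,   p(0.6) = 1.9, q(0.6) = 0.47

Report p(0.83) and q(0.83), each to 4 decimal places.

Euler on (p,q): p_{n+1} = p_n + h·p', q_{n+1} = q_n + h·q'.
0.600000: (1.900000, 0.470000); f=(0.470000, -4.123000) → (2.008100, -0.478290)
(p(0.83), q(0.83)) ≈ (2.0081, -0.4783)

2.0081, -0.4783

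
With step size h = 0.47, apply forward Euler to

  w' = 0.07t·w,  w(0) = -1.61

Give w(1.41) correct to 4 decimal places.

Euler: w_{n+1} = w_n + h·f(t_n, w_n).
t=0.000000, w=-1.610000: f=0.000000 → w ← -1.610000 + 0.47·0.000000 = -1.610000
t=0.470000, w=-1.610000: f=-0.052969 → w ← -1.610000 + 0.47·(-0.052969) = -1.634895
t=0.940000, w=-1.634895: f=-0.107576 → w ← -1.634895 + 0.47·(-0.107576) = -1.685456
w(1.41) ≈ -1.6855

-1.6855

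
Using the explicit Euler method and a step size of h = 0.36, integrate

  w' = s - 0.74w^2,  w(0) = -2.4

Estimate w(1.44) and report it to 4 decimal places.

-182.8496

Euler: w_{n+1} = w_n + h·f(s_n, w_n).
s=0.000000, w=-2.400000: f=-4.262400 → w ← -2.400000 + 0.36·(-4.262400) = -3.934464
s=0.360000, w=-3.934464: f=-11.095205 → w ← -3.934464 + 0.36·(-11.095205) = -7.928738
s=0.720000, w=-7.928738: f=-45.800014 → w ← -7.928738 + 0.36·(-45.800014) = -24.416743
s=1.080000, w=-24.416743: f=-440.091229 → w ← -24.416743 + 0.36·(-440.091229) = -182.849585
w(1.44) ≈ -182.8496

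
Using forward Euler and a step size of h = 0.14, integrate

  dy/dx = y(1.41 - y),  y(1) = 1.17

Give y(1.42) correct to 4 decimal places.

Euler: y_{n+1} = y_n + h·f(x_n, y_n).
x=1.000000, y=1.170000: f=0.280800 → y ← 1.170000 + 0.14·0.280800 = 1.209312
x=1.140000, y=1.209312: f=0.242694 → y ← 1.209312 + 0.14·0.242694 = 1.243289
x=1.280000, y=1.243289: f=0.207270 → y ← 1.243289 + 0.14·0.207270 = 1.272307
y(1.42) ≈ 1.2723

1.2723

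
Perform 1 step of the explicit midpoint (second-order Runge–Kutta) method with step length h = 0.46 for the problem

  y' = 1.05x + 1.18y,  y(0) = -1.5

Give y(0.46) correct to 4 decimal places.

Midpoint: k1 = f(x_n, y_n); k2 = f(x_n + h/2, y_n + (h/2)·k1); y_{n+1} = y_n + h·k2.
x=0.000000, y=-1.500000:
  k1 = f(0.000000, -1.500000) = -1.770000
  k2 = f(0.230000, -1.907100) = -2.008878
  y ← -1.500000 + 0.46·(-2.008878) = -2.424084
y(0.46) ≈ -2.4241

-2.4241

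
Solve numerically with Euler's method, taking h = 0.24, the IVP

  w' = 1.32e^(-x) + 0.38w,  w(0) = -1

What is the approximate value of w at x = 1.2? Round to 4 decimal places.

Euler: w_{n+1} = w_n + h·f(x_n, w_n).
x=0.000000, w=-1.000000: f=0.940000 → w ← -1.000000 + 0.24·0.940000 = -0.774400
x=0.240000, w=-0.774400: f=0.744077 → w ← -0.774400 + 0.24·0.744077 = -0.595822
x=0.480000, w=-0.595822: f=0.590382 → w ← -0.595822 + 0.24·0.590382 = -0.454130
x=0.720000, w=-0.454130: f=0.469944 → w ← -0.454130 + 0.24·0.469944 = -0.341343
x=0.960000, w=-0.341343: f=0.375708 → w ← -0.341343 + 0.24·0.375708 = -0.251174
w(1.2) ≈ -0.2512

-0.2512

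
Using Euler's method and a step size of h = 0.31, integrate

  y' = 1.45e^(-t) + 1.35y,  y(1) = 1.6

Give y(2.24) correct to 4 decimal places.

7.3854

Euler: y_{n+1} = y_n + h·f(t_n, y_n).
t=1.000000, y=1.600000: f=2.693425 → y ← 1.600000 + 0.31·2.693425 = 2.434962
t=1.310000, y=2.434962: f=3.678438 → y ← 2.434962 + 0.31·3.678438 = 3.575277
t=1.620000, y=3.575277: f=5.113578 → y ← 3.575277 + 0.31·5.113578 = 5.160487
t=1.930000, y=5.160487: f=7.177122 → y ← 5.160487 + 0.31·7.177122 = 7.385394
y(2.24) ≈ 7.3854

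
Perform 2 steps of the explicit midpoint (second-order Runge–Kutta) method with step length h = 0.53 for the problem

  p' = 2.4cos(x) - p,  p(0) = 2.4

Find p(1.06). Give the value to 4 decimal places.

Midpoint: k1 = f(x_n, p_n); k2 = f(x_n + h/2, p_n + (h/2)·k1); p_{n+1} = p_n + h·k2.
x=0.000000, p=2.400000:
  k1 = f(0.000000, 2.400000) = 0.000000
  k2 = f(0.265000, 2.400000) = -0.083778
  p ← 2.400000 + 0.53·(-0.083778) = 2.355598
x=0.530000, p=2.355598:
  k1 = f(0.530000, 2.355598) = -0.284861
  k2 = f(0.795000, 2.280110) = -0.599426
  p ← 2.355598 + 0.53·(-0.599426) = 2.037902
p(1.06) ≈ 2.0379

2.0379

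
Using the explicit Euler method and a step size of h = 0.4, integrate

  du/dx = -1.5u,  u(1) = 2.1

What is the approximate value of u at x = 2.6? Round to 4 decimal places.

Euler: u_{n+1} = u_n + h·f(x_n, u_n).
x=1.000000, u=2.100000: f=-3.150000 → u ← 2.100000 + 0.4·(-3.150000) = 0.840000
x=1.400000, u=0.840000: f=-1.260000 → u ← 0.840000 + 0.4·(-1.260000) = 0.336000
x=1.800000, u=0.336000: f=-0.504000 → u ← 0.336000 + 0.4·(-0.504000) = 0.134400
x=2.200000, u=0.134400: f=-0.201600 → u ← 0.134400 + 0.4·(-0.201600) = 0.053760
u(2.6) ≈ 0.0538

0.0538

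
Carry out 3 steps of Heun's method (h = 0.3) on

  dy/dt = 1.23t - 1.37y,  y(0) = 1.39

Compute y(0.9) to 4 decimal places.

Heun: k1 = f(t_n, y_n); k2 = f(t_n + h, y_n + h·k1); y_{n+1} = y_n + (h/2)·(k1 + k2).
t=0.000000, y=1.390000:
  k1 = f(0.000000, 1.390000) = -1.904300
  k2 = f(0.300000, 0.818710) = -0.752633
  y ← 1.390000 + (0.3/2)·(-1.904300 + (-0.752633)) = 0.991460
t=0.300000, y=0.991460:
  k1 = f(0.300000, 0.991460) = -0.989300
  k2 = f(0.600000, 0.694670) = -0.213698
  y ← 0.991460 + (0.3/2)·(-0.989300 + (-0.213698)) = 0.811010
t=0.600000, y=0.811010:
  k1 = f(0.600000, 0.811010) = -0.373084
  k2 = f(0.900000, 0.699085) = 0.149253
  y ← 0.811010 + (0.3/2)·(-0.373084 + 0.149253) = 0.777436
y(0.9) ≈ 0.7774

0.7774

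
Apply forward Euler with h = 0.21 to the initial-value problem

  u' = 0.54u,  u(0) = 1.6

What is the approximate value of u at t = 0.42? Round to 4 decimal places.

1.9835

Euler: u_{n+1} = u_n + h·f(t_n, u_n).
t=0.000000, u=1.600000: f=0.864000 → u ← 1.600000 + 0.21·0.864000 = 1.781440
t=0.210000, u=1.781440: f=0.961978 → u ← 1.781440 + 0.21·0.961978 = 1.983455
u(0.42) ≈ 1.9835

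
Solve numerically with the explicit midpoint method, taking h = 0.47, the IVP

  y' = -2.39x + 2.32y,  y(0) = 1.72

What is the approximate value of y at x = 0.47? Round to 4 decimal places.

4.3540

Midpoint: k1 = f(x_n, y_n); k2 = f(x_n + h/2, y_n + (h/2)·k1); y_{n+1} = y_n + h·k2.
x=0.000000, y=1.720000:
  k1 = f(0.000000, 1.720000) = 3.990400
  k2 = f(0.235000, 2.657744) = 5.604316
  y ← 1.720000 + 0.47·5.604316 = 4.354029
y(0.47) ≈ 4.3540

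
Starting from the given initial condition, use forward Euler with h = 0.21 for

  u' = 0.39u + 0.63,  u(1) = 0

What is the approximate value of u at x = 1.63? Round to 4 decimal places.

Euler: u_{n+1} = u_n + h·f(x_n, u_n).
x=1.000000, u=0.000000: f=0.630000 → u ← 0.000000 + 0.21·0.630000 = 0.132300
x=1.210000, u=0.132300: f=0.681597 → u ← 0.132300 + 0.21·0.681597 = 0.275435
x=1.420000, u=0.275435: f=0.737420 → u ← 0.275435 + 0.21·0.737420 = 0.430294
u(1.63) ≈ 0.4303

0.4303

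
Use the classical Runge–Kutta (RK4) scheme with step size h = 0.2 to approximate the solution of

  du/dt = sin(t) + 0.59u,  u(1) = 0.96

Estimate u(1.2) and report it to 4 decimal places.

1.2689

RK4: k1 = f(t_n, u_n); k2 = f(t_n + h/2, u_n + (h/2)·k1); k3 = f(t_n + h/2, u_n + (h/2)·k2); k4 = f(t_n + h, u_n + h·k3); u_{n+1} = u_n + (h/6)·(k1 + 2k2 + 2k3 + k4).
t=1.000000, u=0.960000:
  k1 = f(1.000000, 0.960000) = 1.407871
  k2 = f(1.100000, 1.100787) = 1.540672
  k3 = f(1.100000, 1.114067) = 1.548507
  k4 = f(1.200000, 1.269701) = 1.681163
  u ← 0.960000 + (0.2/6)·(k1 + 2k2 + 2k3 + k4) = 1.268913
u(1.2) ≈ 1.2689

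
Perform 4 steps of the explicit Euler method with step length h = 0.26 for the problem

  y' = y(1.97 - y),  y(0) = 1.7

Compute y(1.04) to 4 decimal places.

Euler: y_{n+1} = y_n + h·f(s_n, y_n).
s=0.000000, y=1.700000: f=0.459000 → y ← 1.700000 + 0.26·0.459000 = 1.819340
s=0.260000, y=1.819340: f=0.274102 → y ← 1.819340 + 0.26·0.274102 = 1.890606
s=0.520000, y=1.890606: f=0.150102 → y ← 1.890606 + 0.26·0.150102 = 1.929633
s=0.780000, y=1.929633: f=0.077894 → y ← 1.929633 + 0.26·0.077894 = 1.949885
y(1.04) ≈ 1.9499

1.9499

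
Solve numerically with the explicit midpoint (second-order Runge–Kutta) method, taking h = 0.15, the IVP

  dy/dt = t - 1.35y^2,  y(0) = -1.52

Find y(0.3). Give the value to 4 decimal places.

Midpoint: k1 = f(t_n, y_n); k2 = f(t_n + h/2, y_n + (h/2)·k1); y_{n+1} = y_n + h·k2.
t=0.000000, y=-1.520000:
  k1 = f(0.000000, -1.520000) = -3.119040
  k2 = f(0.075000, -1.753928) = -4.077956
  y ← -1.520000 + 0.15·(-4.077956) = -2.131693
t=0.150000, y=-2.131693:
  k1 = f(0.150000, -2.131693) = -5.984557
  k2 = f(0.225000, -2.580535) = -8.764868
  y ← -2.131693 + 0.15·(-8.764868) = -3.446424
y(0.3) ≈ -3.4464

-3.4464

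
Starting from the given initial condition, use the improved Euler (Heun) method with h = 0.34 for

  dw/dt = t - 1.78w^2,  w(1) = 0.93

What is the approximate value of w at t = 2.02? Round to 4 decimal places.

Heun: k1 = f(t_n, w_n); k2 = f(t_n + h, w_n + h·k1); w_{n+1} = w_n + (h/2)·(k1 + k2).
t=1.000000, w=0.930000:
  k1 = f(1.000000, 0.930000) = -0.539522
  k2 = f(1.340000, 0.746563) = 0.347907
  w ← 0.930000 + (0.34/2)·(-0.539522 + 0.347907) = 0.897425
t=1.340000, w=0.897425:
  k1 = f(1.340000, 0.897425) = -0.093563
  k2 = f(1.680000, 0.865614) = 0.346268
  w ← 0.897425 + (0.34/2)·(-0.093563 + 0.346268) = 0.940385
t=1.680000, w=0.940385:
  k1 = f(1.680000, 0.940385) = 0.105902
  k2 = f(2.020000, 0.976392) = 0.323052
  w ← 0.940385 + (0.34/2)·(0.105902 + 0.323052) = 1.013308
w(2.02) ≈ 1.0133

1.0133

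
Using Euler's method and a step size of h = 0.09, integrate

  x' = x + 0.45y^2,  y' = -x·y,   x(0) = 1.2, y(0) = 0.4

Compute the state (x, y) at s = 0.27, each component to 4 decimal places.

1.5714, 0.2739

Euler on (x,y): x_{n+1} = x_n + h·x', y_{n+1} = y_n + h·y'.
0.000000: (1.200000, 0.400000); f=(1.272000, -0.480000) → (1.314480, 0.356800)
0.090000: (1.314480, 0.356800); f=(1.371768, -0.469006) → (1.437939, 0.314589)
0.180000: (1.437939, 0.314589); f=(1.482474, -0.452360) → (1.571362, 0.273877)
(x(0.27), y(0.27)) ≈ (1.5714, 0.2739)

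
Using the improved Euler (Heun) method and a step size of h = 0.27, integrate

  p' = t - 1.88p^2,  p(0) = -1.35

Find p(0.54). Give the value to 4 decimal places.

-21.0945

Heun: k1 = f(t_n, p_n); k2 = f(t_n + h, p_n + h·k1); p_{n+1} = p_n + (h/2)·(k1 + k2).
t=0.000000, p=-1.350000:
  k1 = f(0.000000, -1.350000) = -3.426300
  k2 = f(0.270000, -2.275101) = -9.461039
  p ← -1.350000 + (0.27/2)·(-3.426300 + (-9.461039)) = -3.089791
t=0.270000, p=-3.089791:
  k1 = f(0.270000, -3.089791) = -17.677997
  k2 = f(0.540000, -7.862850) = -115.689890
  p ← -3.089791 + (0.27/2)·(-17.677997 + (-115.689890)) = -21.094456
p(0.54) ≈ -21.0945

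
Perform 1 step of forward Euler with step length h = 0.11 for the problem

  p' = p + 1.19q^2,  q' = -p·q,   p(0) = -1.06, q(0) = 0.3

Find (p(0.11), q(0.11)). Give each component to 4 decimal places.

-1.1648, 0.3350

Euler on (p,q): p_{n+1} = p_n + h·p', q_{n+1} = q_n + h·q'.
0.000000: (-1.060000, 0.300000); f=(-0.952900, 0.318000) → (-1.164819, 0.334980)
(p(0.11), q(0.11)) ≈ (-1.1648, 0.3350)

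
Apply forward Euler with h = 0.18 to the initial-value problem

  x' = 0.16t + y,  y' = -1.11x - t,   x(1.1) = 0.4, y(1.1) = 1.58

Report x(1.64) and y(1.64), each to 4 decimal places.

Euler on (x,y): x_{n+1} = x_n + h·x', y_{n+1} = y_n + h·y'.
1.100000: (0.400000, 1.580000); f=(1.756000, -1.544000) → (0.716080, 1.302080)
1.280000: (0.716080, 1.302080); f=(1.506880, -2.074849) → (0.987318, 0.928607)
1.460000: (0.987318, 0.928607); f=(1.162207, -2.555923) → (1.196516, 0.468541)
(x(1.64), y(1.64)) ≈ (1.1965, 0.4685)

1.1965, 0.4685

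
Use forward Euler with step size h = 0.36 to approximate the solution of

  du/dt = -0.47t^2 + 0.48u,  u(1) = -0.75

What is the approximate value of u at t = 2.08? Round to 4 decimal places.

-2.3102

Euler: u_{n+1} = u_n + h·f(t_n, u_n).
t=1.000000, u=-0.750000: f=-0.830000 → u ← -0.750000 + 0.36·(-0.830000) = -1.048800
t=1.360000, u=-1.048800: f=-1.372736 → u ← -1.048800 + 0.36·(-1.372736) = -1.542985
t=1.720000, u=-1.542985: f=-2.131081 → u ← -1.542985 + 0.36·(-2.131081) = -2.310174
u(2.08) ≈ -2.3102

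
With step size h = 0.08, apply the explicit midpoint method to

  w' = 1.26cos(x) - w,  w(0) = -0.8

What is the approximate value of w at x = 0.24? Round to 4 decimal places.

Midpoint: k1 = f(x_n, w_n); k2 = f(x_n + h/2, w_n + (h/2)·k1); w_{n+1} = w_n + h·k2.
x=0.000000, w=-0.800000:
  k1 = f(0.000000, -0.800000) = 2.060000
  k2 = f(0.040000, -0.717600) = 1.976592
  w ← -0.800000 + 0.08·1.976592 = -0.641873
x=0.080000, w=-0.641873:
  k1 = f(0.080000, -0.641873) = 1.897843
  k2 = f(0.120000, -0.565959) = 1.816898
  w ← -0.641873 + 0.08·1.816898 = -0.496521
x=0.160000, w=-0.496521:
  k1 = f(0.160000, -0.496521) = 1.740427
  k2 = f(0.200000, -0.426904) = 1.661788
  w ← -0.496521 + 0.08·1.661788 = -0.363578
w(0.24) ≈ -0.3636

-0.3636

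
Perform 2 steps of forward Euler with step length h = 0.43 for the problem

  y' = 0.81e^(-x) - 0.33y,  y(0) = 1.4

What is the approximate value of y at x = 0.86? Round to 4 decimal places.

Euler: y_{n+1} = y_n + h·f(x_n, y_n).
x=0.000000, y=1.400000: f=0.348000 → y ← 1.400000 + 0.43·0.348000 = 1.549640
x=0.430000, y=1.549640: f=0.015531 → y ← 1.549640 + 0.43·0.015531 = 1.556318
y(0.86) ≈ 1.5563

1.5563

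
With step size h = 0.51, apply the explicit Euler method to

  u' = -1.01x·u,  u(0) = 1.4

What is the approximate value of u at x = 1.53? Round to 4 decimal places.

0.4899

Euler: u_{n+1} = u_n + h·f(x_n, u_n).
x=0.000000, u=1.400000: f=0.000000 → u ← 1.400000 + 0.51·0.000000 = 1.400000
x=0.510000, u=1.400000: f=-0.721140 → u ← 1.400000 + 0.51·(-0.721140) = 1.032219
x=1.020000, u=1.032219: f=-1.063392 → u ← 1.032219 + 0.51·(-1.063392) = 0.489889
u(1.53) ≈ 0.4899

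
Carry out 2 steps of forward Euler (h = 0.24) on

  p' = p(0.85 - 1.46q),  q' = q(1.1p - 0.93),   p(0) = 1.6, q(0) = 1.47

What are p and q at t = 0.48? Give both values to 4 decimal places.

0.6463, 1.8823

Euler on (p,q): p_{n+1} = p_n + h·p', q_{n+1} = q_n + h·q'.
0.000000: (1.600000, 1.470000); f=(-2.073920, 1.220100) → (1.102259, 1.762824)
0.240000: (1.102259, 1.762824); f=(-1.899990, 0.497972) → (0.646262, 1.882337)
(p(0.48), q(0.48)) ≈ (0.6463, 1.8823)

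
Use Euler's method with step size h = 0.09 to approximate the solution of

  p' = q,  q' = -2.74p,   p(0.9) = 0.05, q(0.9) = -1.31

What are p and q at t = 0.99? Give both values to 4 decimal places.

Euler on (p,q): p_{n+1} = p_n + h·p', q_{n+1} = q_n + h·q'.
0.900000: (0.050000, -1.310000); f=(-1.310000, -0.137000) → (-0.067900, -1.322330)
(p(0.99), q(0.99)) ≈ (-0.0679, -1.3223)

-0.0679, -1.3223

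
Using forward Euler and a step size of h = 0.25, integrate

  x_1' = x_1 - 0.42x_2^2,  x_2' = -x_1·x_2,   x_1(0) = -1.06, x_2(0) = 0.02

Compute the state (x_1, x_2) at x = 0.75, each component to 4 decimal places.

-2.0706, 0.0476

Euler on (x_1,x_2): x_1_{n+1} = x_1_n + h·x_1', x_2_{n+1} = x_2_n + h·x_2'.
0.000000: (-1.060000, 0.020000); f=(-1.060168, 0.021200) → (-1.325042, 0.025300)
0.250000: (-1.325042, 0.025300); f=(-1.325311, 0.033524) → (-1.656370, 0.033681)
0.500000: (-1.656370, 0.033681); f=(-1.656846, 0.055788) → (-2.070581, 0.047628)
(x_1(0.75), x_2(0.75)) ≈ (-2.0706, 0.0476)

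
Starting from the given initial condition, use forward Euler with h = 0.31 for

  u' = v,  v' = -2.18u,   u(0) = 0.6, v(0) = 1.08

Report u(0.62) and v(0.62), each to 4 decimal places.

1.1439, 0.0428

Euler on (u,v): u_{n+1} = u_n + h·u', v_{n+1} = v_n + h·v'.
0.000000: (0.600000, 1.080000); f=(1.080000, -1.308000) → (0.934800, 0.674520)
0.310000: (0.934800, 0.674520); f=(0.674520, -2.037864) → (1.143901, 0.042782)
(u(0.62), v(0.62)) ≈ (1.1439, 0.0428)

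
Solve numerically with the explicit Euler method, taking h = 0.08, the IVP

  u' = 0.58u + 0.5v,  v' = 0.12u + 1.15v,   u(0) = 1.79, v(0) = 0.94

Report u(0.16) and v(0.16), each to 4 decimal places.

2.0411, 1.1580

Euler on (u,v): u_{n+1} = u_n + h·u', v_{n+1} = v_n + h·v'.
0.000000: (1.790000, 0.940000); f=(1.508200, 1.295800) → (1.910656, 1.043664)
0.080000: (1.910656, 1.043664); f=(1.630012, 1.429492) → (2.041057, 1.158023)
(u(0.16), v(0.16)) ≈ (2.0411, 1.1580)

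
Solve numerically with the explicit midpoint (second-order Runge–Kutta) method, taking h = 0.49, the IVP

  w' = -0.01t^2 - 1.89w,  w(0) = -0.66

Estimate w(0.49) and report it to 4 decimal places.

Midpoint: k1 = f(t_n, w_n); k2 = f(t_n + h/2, w_n + (h/2)·k1); w_{n+1} = w_n + h·k2.
t=0.000000, w=-0.660000:
  k1 = f(0.000000, -0.660000) = 1.247400
  k2 = f(0.245000, -0.354387) = 0.669191
  w ← -0.660000 + 0.49·0.669191 = -0.332096
w(0.49) ≈ -0.3321

-0.3321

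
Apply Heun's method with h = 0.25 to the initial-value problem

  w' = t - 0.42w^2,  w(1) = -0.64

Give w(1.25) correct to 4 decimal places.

Heun: k1 = f(t_n, w_n); k2 = f(t_n + h, w_n + h·k1); w_{n+1} = w_n + (h/2)·(k1 + k2).
t=1.000000, w=-0.640000:
  k1 = f(1.000000, -0.640000) = 0.827968
  k2 = f(1.250000, -0.433008) = 1.171252
  w ← -0.640000 + (0.25/2)·(0.827968 + 1.171252) = -0.390098
w(1.25) ≈ -0.3901

-0.3901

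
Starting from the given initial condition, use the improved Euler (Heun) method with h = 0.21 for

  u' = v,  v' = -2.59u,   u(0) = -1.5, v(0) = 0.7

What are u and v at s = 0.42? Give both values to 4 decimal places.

-0.8850, 2.0809

Heun on (u,v): k1 = f(s_n, state_n); k2 = f(s_n + h, state_n + h·k1); state_{n+1} = state_n + (h/2)·(k1 + k2).
0.000000: (-1.500000, 0.700000)
  k1 = (0.700000, 3.885000)
  predictor → (-1.353000, 1.515850)
  k2 = (1.515850, 3.504270)
  → (-1.267336, 1.475873)
0.210000: (-1.267336, 1.475873)
  k1 = (1.475873, 3.282400)
  predictor → (-0.957402, 2.165177)
  k2 = (2.165177, 2.479672)
  → (-0.885025, 2.080891)
(u(0.42), v(0.42)) ≈ (-0.8850, 2.0809)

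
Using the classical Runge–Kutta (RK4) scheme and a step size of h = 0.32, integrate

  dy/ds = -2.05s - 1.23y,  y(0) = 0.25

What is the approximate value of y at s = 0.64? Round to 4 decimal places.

RK4: k1 = f(s_n, y_n); k2 = f(s_n + h/2, y_n + (h/2)·k1); k3 = f(s_n + h/2, y_n + (h/2)·k2); k4 = f(s_n + h, y_n + h·k3); y_{n+1} = y_n + (h/6)·(k1 + 2k2 + 2k3 + k4).
s=0.000000, y=0.250000:
  k1 = f(0.000000, 0.250000) = -0.307500
  k2 = f(0.160000, 0.200800) = -0.574984
  k3 = f(0.160000, 0.158003) = -0.522343
  k4 = f(0.320000, 0.082850) = -0.757906
  y ← 0.250000 + (0.32/6)·(k1 + 2k2 + 2k3 + k4) = 0.076130
s=0.320000, y=0.076130:
  k1 = f(0.320000, 0.076130) = -0.749640
  k2 = f(0.480000, -0.043812) = -0.930111
  k3 = f(0.480000, -0.072688) = -0.894594
  k4 = f(0.640000, -0.210140) = -1.053528
  y ← 0.076130 + (0.32/6)·(k1 + 2k2 + 2k3 + k4) = -0.214674
y(0.64) ≈ -0.2147

-0.2147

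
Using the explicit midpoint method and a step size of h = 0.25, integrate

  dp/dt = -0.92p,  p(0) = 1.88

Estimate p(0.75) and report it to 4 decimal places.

Midpoint: k1 = f(t_n, p_n); k2 = f(t_n + h/2, p_n + (h/2)·k1); p_{n+1} = p_n + h·k2.
t=0.000000, p=1.880000:
  k1 = f(0.000000, 1.880000) = -1.729600
  k2 = f(0.125000, 1.663800) = -1.530696
  p ← 1.880000 + 0.25·(-1.530696) = 1.497326
t=0.250000, p=1.497326:
  k1 = f(0.250000, 1.497326) = -1.377540
  k2 = f(0.375000, 1.325134) = -1.219123
  p ← 1.497326 + 0.25·(-1.219123) = 1.192545
t=0.500000, p=1.192545:
  k1 = f(0.500000, 1.192545) = -1.097142
  k2 = f(0.625000, 1.055403) = -0.970970
  p ← 1.192545 + 0.25·(-0.970970) = 0.949803
p(0.75) ≈ 0.9498

0.9498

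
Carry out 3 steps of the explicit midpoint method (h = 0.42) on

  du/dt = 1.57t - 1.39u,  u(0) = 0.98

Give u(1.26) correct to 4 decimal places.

0.9724

Midpoint: k1 = f(t_n, u_n); k2 = f(t_n + h/2, u_n + (h/2)·k1); u_{n+1} = u_n + h·k2.
t=0.000000, u=0.980000:
  k1 = f(0.000000, 0.980000) = -1.362200
  k2 = f(0.210000, 0.693938) = -0.634874
  u ← 0.980000 + 0.42·(-0.634874) = 0.713353
t=0.420000, u=0.713353:
  k1 = f(0.420000, 0.713353) = -0.332161
  k2 = f(0.630000, 0.643599) = 0.094497
  u ← 0.713353 + 0.42·0.094497 = 0.753042
t=0.840000, u=0.753042:
  k1 = f(0.840000, 0.753042) = 0.272072
  k2 = f(1.050000, 0.810177) = 0.522354
  u ← 0.753042 + 0.42·0.522354 = 0.972430
u(1.26) ≈ 0.9724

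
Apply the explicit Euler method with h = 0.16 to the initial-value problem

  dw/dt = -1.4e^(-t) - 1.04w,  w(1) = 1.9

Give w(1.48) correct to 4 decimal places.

0.9250

Euler: w_{n+1} = w_n + h·f(t_n, w_n).
t=1.000000, w=1.900000: f=-2.491031 → w ← 1.900000 + 0.16·(-2.491031) = 1.501435
t=1.160000, w=1.501435: f=-2.000373 → w ← 1.501435 + 0.16·(-2.000373) = 1.181375
t=1.320000, w=1.181375: f=-1.602620 → w ← 1.181375 + 0.16·(-1.602620) = 0.924956
w(1.48) ≈ 0.9250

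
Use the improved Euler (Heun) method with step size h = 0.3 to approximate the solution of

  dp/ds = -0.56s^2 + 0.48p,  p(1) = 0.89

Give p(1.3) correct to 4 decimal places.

Heun: k1 = f(s_n, p_n); k2 = f(s_n + h, p_n + h·k1); p_{n+1} = p_n + (h/2)·(k1 + k2).
s=1.000000, p=0.890000:
  k1 = f(1.000000, 0.890000) = -0.132800
  k2 = f(1.300000, 0.850160) = -0.538323
  p ← 0.890000 + (0.3/2)·(-0.132800 + (-0.538323)) = 0.789332
p(1.3) ≈ 0.7893

0.7893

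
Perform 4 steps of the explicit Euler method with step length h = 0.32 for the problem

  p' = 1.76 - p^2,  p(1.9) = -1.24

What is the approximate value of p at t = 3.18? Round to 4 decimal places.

Euler: p_{n+1} = p_n + h·f(t_n, p_n).
t=1.900000, p=-1.240000: f=0.222400 → p ← -1.240000 + 0.32·0.222400 = -1.168832
t=2.220000, p=-1.168832: f=0.393832 → p ← -1.168832 + 0.32·0.393832 = -1.042806
t=2.540000, p=-1.042806: f=0.672556 → p ← -1.042806 + 0.32·0.672556 = -0.827588
t=2.860000, p=-0.827588: f=1.075098 → p ← -0.827588 + 0.32·1.075098 = -0.483556
p(3.18) ≈ -0.4836

-0.4836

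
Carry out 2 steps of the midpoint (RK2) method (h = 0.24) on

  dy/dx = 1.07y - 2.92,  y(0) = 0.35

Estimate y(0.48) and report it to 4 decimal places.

Midpoint: k1 = f(x_n, y_n); k2 = f(x_n + h/2, y_n + (h/2)·k1); y_{n+1} = y_n + h·k2.
x=0.000000, y=0.350000:
  k1 = f(0.000000, 0.350000) = -2.545500
  k2 = f(0.120000, 0.044540) = -2.872342
  y ← 0.350000 + 0.24·(-2.872342) = -0.339362
x=0.240000, y=-0.339362:
  k1 = f(0.240000, -0.339362) = -3.283117
  k2 = f(0.360000, -0.733336) = -3.704670
  y ← -0.339362 + 0.24·(-3.704670) = -1.228483
y(0.48) ≈ -1.2285

-1.2285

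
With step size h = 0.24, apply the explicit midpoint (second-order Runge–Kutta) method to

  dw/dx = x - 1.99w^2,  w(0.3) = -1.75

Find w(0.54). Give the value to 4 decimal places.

-4.5051

Midpoint: k1 = f(x_n, w_n); k2 = f(x_n + h/2, w_n + (h/2)·k1); w_{n+1} = w_n + h·k2.
x=0.300000, w=-1.750000:
  k1 = f(0.300000, -1.750000) = -5.794375
  k2 = f(0.420000, -2.445325) = -11.479433
  w ← -1.750000 + 0.24·(-11.479433) = -4.505064
w(0.54) ≈ -4.5051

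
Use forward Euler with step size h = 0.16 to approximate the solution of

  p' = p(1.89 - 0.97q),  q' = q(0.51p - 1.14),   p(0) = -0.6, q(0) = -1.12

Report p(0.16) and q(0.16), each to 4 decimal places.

Euler on (p,q): p_{n+1} = p_n + h·p', q_{n+1} = q_n + h·q'.
0.000000: (-0.600000, -1.120000); f=(-1.785840, 1.619520) → (-0.885734, -0.860877)
(p(0.16), q(0.16)) ≈ (-0.8857, -0.8609)

-0.8857, -0.8609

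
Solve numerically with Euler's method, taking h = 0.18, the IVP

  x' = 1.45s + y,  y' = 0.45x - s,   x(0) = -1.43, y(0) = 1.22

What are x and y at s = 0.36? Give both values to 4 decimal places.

Euler on (x,y): x_{n+1} = x_n + h·x', y_{n+1} = y_n + h·y'.
0.000000: (-1.430000, 1.220000); f=(1.220000, -0.643500) → (-1.210400, 1.104170)
0.180000: (-1.210400, 1.104170); f=(1.365170, -0.724680) → (-0.964669, 0.973728)
(x(0.36), y(0.36)) ≈ (-0.9647, 0.9737)

-0.9647, 0.9737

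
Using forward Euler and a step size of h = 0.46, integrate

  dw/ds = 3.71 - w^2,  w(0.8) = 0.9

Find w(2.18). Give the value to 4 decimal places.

2.1069

Euler: w_{n+1} = w_n + h·f(s_n, w_n).
s=0.800000, w=0.900000: f=2.900000 → w ← 0.900000 + 0.46·2.900000 = 2.234000
s=1.260000, w=2.234000: f=-1.280756 → w ← 2.234000 + 0.46·(-1.280756) = 1.644852
s=1.720000, w=1.644852: f=1.004461 → w ← 1.644852 + 0.46·1.004461 = 2.106904
w(2.18) ≈ 2.1069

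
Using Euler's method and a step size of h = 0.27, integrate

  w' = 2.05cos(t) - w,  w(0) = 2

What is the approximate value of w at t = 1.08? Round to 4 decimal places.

1.7958

Euler: w_{n+1} = w_n + h·f(t_n, w_n).
t=0.000000, w=2.000000: f=0.050000 → w ← 2.000000 + 0.27·0.050000 = 2.013500
t=0.270000, w=2.013500: f=-0.037770 → w ← 2.013500 + 0.27·(-0.037770) = 2.003302
t=0.540000, w=2.003302: f=-0.244999 → w ← 2.003302 + 0.27·(-0.244999) = 1.937152
t=0.810000, w=1.937152: f=-0.523681 → w ← 1.937152 + 0.27·(-0.523681) = 1.795759
w(1.08) ≈ 1.7958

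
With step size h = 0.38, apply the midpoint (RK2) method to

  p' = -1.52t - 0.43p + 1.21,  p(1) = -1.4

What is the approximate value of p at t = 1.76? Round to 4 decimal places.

Midpoint: k1 = f(t_n, p_n); k2 = f(t_n + h/2, p_n + (h/2)·k1); p_{n+1} = p_n + h·k2.
t=1.000000, p=-1.400000:
  k1 = f(1.000000, -1.400000) = 0.292000
  k2 = f(1.190000, -1.344520) = -0.020656
  p ← -1.400000 + 0.38·(-0.020656) = -1.407849
t=1.380000, p=-1.407849:
  k1 = f(1.380000, -1.407849) = -0.282225
  k2 = f(1.570000, -1.461472) = -0.547967
  p ← -1.407849 + 0.38·(-0.547967) = -1.616077
p(1.76) ≈ -1.6161

-1.6161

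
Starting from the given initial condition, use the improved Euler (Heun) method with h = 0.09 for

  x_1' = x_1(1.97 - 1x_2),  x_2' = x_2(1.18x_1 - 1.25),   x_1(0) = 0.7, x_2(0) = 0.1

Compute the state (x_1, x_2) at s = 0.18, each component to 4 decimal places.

0.9793, 0.0952

Heun on (x_1,x_2): k1 = f(s_n, state_n); k2 = f(s_n + h, state_n + h·k1); state_{n+1} = state_n + (h/2)·(k1 + k2).
0.000000: (0.700000, 0.100000)
  k1 = (1.309000, -0.042400)
  predictor → (0.817810, 0.096184)
  k2 = (1.532425, -0.027411)
  → (0.827864, 0.096859)
0.090000: (0.827864, 0.096859)
  k1 = (1.550707, -0.026454)
  predictor → (0.967428, 0.094478)
  k2 = (1.814432, -0.010245)
  → (0.979295, 0.095207)
(x_1(0.18), x_2(0.18)) ≈ (0.9793, 0.0952)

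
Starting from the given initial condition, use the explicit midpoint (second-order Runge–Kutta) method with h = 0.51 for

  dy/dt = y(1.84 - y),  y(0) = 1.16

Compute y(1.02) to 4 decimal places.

Midpoint: k1 = f(t_n, y_n); k2 = f(t_n + h/2, y_n + (h/2)·k1); y_{n+1} = y_n + h·k2.
t=0.000000, y=1.160000:
  k1 = f(0.000000, 1.160000) = 0.788800
  k2 = f(0.255000, 1.361144) = 0.651792
  y ← 1.160000 + 0.51·0.651792 = 1.492414
t=0.510000, y=1.492414:
  k1 = f(0.510000, 1.492414) = 0.518742
  k2 = f(0.765000, 1.624693) = 0.349807
  y ← 1.492414 + 0.51·0.349807 = 1.670816
y(1.02) ≈ 1.6708

1.6708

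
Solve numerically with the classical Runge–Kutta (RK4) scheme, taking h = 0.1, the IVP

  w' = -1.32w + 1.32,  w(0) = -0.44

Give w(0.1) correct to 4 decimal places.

-0.2619

RK4: k1 = f(x_n, w_n); k2 = f(x_n + h/2, w_n + (h/2)·k1); k3 = f(x_n + h/2, w_n + (h/2)·k2); k4 = f(x_n + h, w_n + h·k3); w_{n+1} = w_n + (h/6)·(k1 + 2k2 + 2k3 + k4).
x=0.000000, w=-0.440000:
  k1 = f(0.000000, -0.440000) = 1.900800
  k2 = f(0.050000, -0.344960) = 1.775347
  k3 = f(0.050000, -0.351233) = 1.783627
  k4 = f(0.100000, -0.261637) = 1.665361
  w ← -0.440000 + (0.1/6)·(k1 + 2k2 + 2k3 + k4) = -0.261932
w(0.1) ≈ -0.2619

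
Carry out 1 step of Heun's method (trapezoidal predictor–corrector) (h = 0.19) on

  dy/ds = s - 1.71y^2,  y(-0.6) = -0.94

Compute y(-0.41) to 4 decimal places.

Heun: k1 = f(s_n, y_n); k2 = f(s_n + h, y_n + h·k1); y_{n+1} = y_n + (h/2)·(k1 + k2).
s=-0.600000, y=-0.940000:
  k1 = f(-0.600000, -0.940000) = -2.110956
  k2 = f(-0.410000, -1.341082) = -3.485435
  y ← -0.940000 + (0.19/2)·(-2.110956 + (-3.485435)) = -1.471657
y(-0.41) ≈ -1.4717

-1.4717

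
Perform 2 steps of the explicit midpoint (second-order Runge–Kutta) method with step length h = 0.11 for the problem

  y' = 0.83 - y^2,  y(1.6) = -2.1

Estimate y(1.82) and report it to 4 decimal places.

Midpoint: k1 = f(t_n, y_n); k2 = f(t_n + h/2, y_n + (h/2)·k1); y_{n+1} = y_n + h·k2.
t=1.600000, y=-2.100000:
  k1 = f(1.600000, -2.100000) = -3.580000
  k2 = f(1.655000, -2.296900) = -4.445750
  y ← -2.100000 + 0.11·(-4.445750) = -2.589032
t=1.710000, y=-2.589032:
  k1 = f(1.710000, -2.589032) = -5.873089
  k2 = f(1.765000, -2.912052) = -7.650049
  y ← -2.589032 + 0.11·(-7.650049) = -3.430538
y(1.82) ≈ -3.4305

-3.4305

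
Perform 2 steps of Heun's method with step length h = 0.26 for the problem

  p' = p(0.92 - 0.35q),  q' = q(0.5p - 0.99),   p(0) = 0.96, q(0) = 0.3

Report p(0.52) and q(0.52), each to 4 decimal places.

Heun on (p,q): k1 = f(x_n, state_n); k2 = f(x_n + h, state_n + h·k1); state_{n+1} = state_n + (h/2)·(k1 + k2).
0.000000: (0.960000, 0.300000)
  k1 = (0.782400, -0.153000)
  predictor → (1.163424, 0.260220)
  k2 = (0.964389, -0.106245)
  → (1.187083, 0.266298)
0.260000: (1.187083, 0.266298)
  k1 = (0.981475, -0.105576)
  predictor → (1.442266, 0.238848)
  k2 = (1.206316, -0.064218)
  → (1.471495, 0.244225)
(p(0.52), q(0.52)) ≈ (1.4715, 0.2442)

1.4715, 0.2442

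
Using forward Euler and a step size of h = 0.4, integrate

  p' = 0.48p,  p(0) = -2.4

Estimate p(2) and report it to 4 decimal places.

-5.7755

Euler: p_{n+1} = p_n + h·f(x_n, p_n).
x=0.000000, p=-2.400000: f=-1.152000 → p ← -2.400000 + 0.4·(-1.152000) = -2.860800
x=0.400000, p=-2.860800: f=-1.373184 → p ← -2.860800 + 0.4·(-1.373184) = -3.410074
x=0.800000, p=-3.410074: f=-1.636835 → p ← -3.410074 + 0.4·(-1.636835) = -4.064808
x=1.200000, p=-4.064808: f=-1.951108 → p ← -4.064808 + 0.4·(-1.951108) = -4.845251
x=1.600000, p=-4.845251: f=-2.325720 → p ← -4.845251 + 0.4·(-2.325720) = -5.775539
p(2) ≈ -5.7755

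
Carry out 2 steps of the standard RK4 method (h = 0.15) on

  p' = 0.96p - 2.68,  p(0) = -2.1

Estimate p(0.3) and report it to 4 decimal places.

-3.7326

RK4: k1 = f(t_n, p_n); k2 = f(t_n + h/2, p_n + (h/2)·k1); k3 = f(t_n + h/2, p_n + (h/2)·k2); k4 = f(t_n + h, p_n + h·k3); p_{n+1} = p_n + (h/6)·(k1 + 2k2 + 2k3 + k4).
t=0.000000, p=-2.100000:
  k1 = f(0.000000, -2.100000) = -4.696000
  k2 = f(0.075000, -2.452200) = -5.034112
  k3 = f(0.075000, -2.477558) = -5.058456
  k4 = f(0.150000, -2.858768) = -5.424418
  p ← -2.100000 + (0.15/6)·(k1 + 2k2 + 2k3 + k4) = -2.857639
t=0.150000, p=-2.857639:
  k1 = f(0.150000, -2.857639) = -5.423333
  k2 = f(0.225000, -3.264389) = -5.813813
  k3 = f(0.225000, -3.293675) = -5.841928
  k4 = f(0.300000, -3.733928) = -6.264571
  p ← -2.857639 + (0.15/6)·(k1 + 2k2 + 2k3 + k4) = -3.732624
p(0.3) ≈ -3.7326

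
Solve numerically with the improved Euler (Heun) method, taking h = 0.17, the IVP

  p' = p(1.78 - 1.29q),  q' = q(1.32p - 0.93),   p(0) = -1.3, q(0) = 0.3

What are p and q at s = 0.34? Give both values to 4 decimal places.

Heun on (p,q): k1 = f(s_n, state_n); k2 = f(s_n + h, state_n + h·k1); state_{n+1} = state_n + (h/2)·(k1 + k2).
0.000000: (-1.300000, 0.300000)
  k1 = (-1.810900, -0.793800)
  predictor → (-1.607853, 0.165054)
  k2 = (-2.519635, -0.503805)
  → (-1.668095, 0.189704)
0.170000: (-1.668095, 0.189704)
  k1 = (-2.560998, -0.594130)
  predictor → (-2.103465, 0.088701)
  k2 = (-3.503479, -0.328779)
  → (-2.183576, 0.111256)
(p(0.34), q(0.34)) ≈ (-2.1836, 0.1113)

-2.1836, 0.1113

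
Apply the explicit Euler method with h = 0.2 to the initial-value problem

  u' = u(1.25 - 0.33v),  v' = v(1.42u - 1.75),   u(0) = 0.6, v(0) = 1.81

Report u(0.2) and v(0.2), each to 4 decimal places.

0.6783, 1.4849

Euler on (u,v): u_{n+1} = u_n + h·u', v_{n+1} = v_n + h·v'.
0.000000: (0.600000, 1.810000); f=(0.391620, -1.625380) → (0.678324, 1.484924)
(u(0.2), v(0.2)) ≈ (0.6783, 1.4849)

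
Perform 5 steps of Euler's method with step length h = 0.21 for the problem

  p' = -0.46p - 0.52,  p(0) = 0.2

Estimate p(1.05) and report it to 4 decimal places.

-0.3299

Euler: p_{n+1} = p_n + h·f(t_n, p_n).
t=0.000000, p=0.200000: f=-0.612000 → p ← 0.200000 + 0.21·(-0.612000) = 0.071480
t=0.210000, p=0.071480: f=-0.552881 → p ← 0.071480 + 0.21·(-0.552881) = -0.044625
t=0.420000, p=-0.044625: f=-0.499473 → p ← -0.044625 + 0.21·(-0.499473) = -0.149514
t=0.630000, p=-0.149514: f=-0.451223 → p ← -0.149514 + 0.21·(-0.451223) = -0.244271
t=0.840000, p=-0.244271: f=-0.407635 → p ← -0.244271 + 0.21·(-0.407635) = -0.329875
p(1.05) ≈ -0.3299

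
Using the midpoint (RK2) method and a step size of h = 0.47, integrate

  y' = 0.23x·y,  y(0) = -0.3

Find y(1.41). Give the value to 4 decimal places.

Midpoint: k1 = f(x_n, y_n); k2 = f(x_n + h/2, y_n + (h/2)·k1); y_{n+1} = y_n + h·k2.
x=0.000000, y=-0.300000:
  k1 = f(0.000000, -0.300000) = 0.000000
  k2 = f(0.235000, -0.300000) = -0.016215
  y ← -0.300000 + 0.47·(-0.016215) = -0.307621
x=0.470000, y=-0.307621:
  k1 = f(0.470000, -0.307621) = -0.033254
  k2 = f(0.705000, -0.315436) = -0.051148
  y ← -0.307621 + 0.47·(-0.051148) = -0.331661
x=0.940000, y=-0.331661:
  k1 = f(0.940000, -0.331661) = -0.071705
  k2 = f(1.175000, -0.348511) = -0.094185
  y ← -0.331661 + 0.47·(-0.094185) = -0.375928
y(1.41) ≈ -0.3759

-0.3759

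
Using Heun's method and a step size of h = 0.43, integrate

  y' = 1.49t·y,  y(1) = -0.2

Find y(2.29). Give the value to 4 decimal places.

Heun: k1 = f(t_n, y_n); k2 = f(t_n + h, y_n + h·k1); y_{n+1} = y_n + (h/2)·(k1 + k2).
t=1.000000, y=-0.200000:
  k1 = f(1.000000, -0.200000) = -0.298000
  k2 = f(1.430000, -0.328140) = -0.699168
  y ← -0.200000 + (0.43/2)·(-0.298000 + (-0.699168)) = -0.414391
t=1.430000, y=-0.414391:
  k1 = f(1.430000, -0.414391) = -0.882943
  k2 = f(1.860000, -0.794057) = -2.200649
  y ← -0.414391 + (0.43/2)·(-0.882943 + (-2.200649)) = -1.077363
t=1.860000, y=-1.077363:
  k1 = f(1.860000, -1.077363) = -2.985805
  k2 = f(2.290000, -2.361259) = -8.056853
  y ← -1.077363 + (0.43/2)·(-2.985805 + (-8.056853)) = -3.451535
y(2.29) ≈ -3.4515

-3.4515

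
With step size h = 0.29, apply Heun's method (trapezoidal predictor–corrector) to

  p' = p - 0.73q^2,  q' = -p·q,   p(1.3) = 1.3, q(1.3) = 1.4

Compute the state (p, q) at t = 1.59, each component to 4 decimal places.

1.3835, 0.9765

Heun on (p,q): k1 = f(t_n, state_n); k2 = f(t_n + h, state_n + h·k1); state_{n+1} = state_n + (h/2)·(k1 + k2).
1.300000: (1.300000, 1.400000)
  k1 = (-0.130800, -1.820000)
  predictor → (1.262068, 0.872200)
  k2 = (0.706733, -1.100776)
  → (1.383510, 0.976488)
(p(1.59), q(1.59)) ≈ (1.3835, 0.9765)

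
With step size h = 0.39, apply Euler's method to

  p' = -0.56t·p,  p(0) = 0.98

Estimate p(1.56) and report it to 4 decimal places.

0.5537

Euler: p_{n+1} = p_n + h·f(t_n, p_n).
t=0.000000, p=0.980000: f=0.000000 → p ← 0.980000 + 0.39·0.000000 = 0.980000
t=0.390000, p=0.980000: f=-0.214032 → p ← 0.980000 + 0.39·(-0.214032) = 0.896528
t=0.780000, p=0.896528: f=-0.391603 → p ← 0.896528 + 0.39·(-0.391603) = 0.743802
t=1.170000, p=0.743802: f=-0.487339 → p ← 0.743802 + 0.39·(-0.487339) = 0.553740
p(1.56) ≈ 0.5537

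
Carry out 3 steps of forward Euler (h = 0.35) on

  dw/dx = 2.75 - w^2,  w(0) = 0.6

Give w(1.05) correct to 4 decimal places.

Euler: w_{n+1} = w_n + h·f(x_n, w_n).
x=0.000000, w=0.600000: f=2.390000 → w ← 0.600000 + 0.35·2.390000 = 1.436500
x=0.350000, w=1.436500: f=0.686468 → w ← 1.436500 + 0.35·0.686468 = 1.676764
x=0.700000, w=1.676764: f=-0.061537 → w ← 1.676764 + 0.35·(-0.061537) = 1.655226
w(1.05) ≈ 1.6552

1.6552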